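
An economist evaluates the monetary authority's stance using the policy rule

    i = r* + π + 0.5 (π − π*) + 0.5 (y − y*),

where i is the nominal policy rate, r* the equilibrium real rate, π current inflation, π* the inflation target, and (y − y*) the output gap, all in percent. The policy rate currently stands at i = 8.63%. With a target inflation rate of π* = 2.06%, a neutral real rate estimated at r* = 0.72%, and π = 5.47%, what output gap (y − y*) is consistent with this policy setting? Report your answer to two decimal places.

0.5 (y − y*) = 8.63 − 0.72 − 5.47 − 0.5 × (5.47 − 2.06) = 0.735
(y − y*) = 0.735 / 0.5 = 1.47

1.47%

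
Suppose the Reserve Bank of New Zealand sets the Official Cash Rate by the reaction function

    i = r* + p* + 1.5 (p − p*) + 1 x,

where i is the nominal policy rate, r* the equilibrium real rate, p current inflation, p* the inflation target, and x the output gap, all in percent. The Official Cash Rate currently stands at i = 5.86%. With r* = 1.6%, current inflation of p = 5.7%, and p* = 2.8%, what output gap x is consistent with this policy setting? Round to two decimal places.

-2.89%

1 x = 5.86 − 1.6 − 2.8 − 1.5 × (5.7 − 2.8) = -2.89
x = -2.89 / 1 = -2.89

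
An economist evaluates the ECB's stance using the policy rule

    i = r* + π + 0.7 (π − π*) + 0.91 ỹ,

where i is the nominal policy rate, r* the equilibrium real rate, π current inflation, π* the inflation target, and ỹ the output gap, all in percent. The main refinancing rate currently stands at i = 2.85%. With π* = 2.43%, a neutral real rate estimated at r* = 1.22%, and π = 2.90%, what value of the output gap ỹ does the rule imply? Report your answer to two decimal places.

-1.76%

0.91 ỹ = 2.85 − 1.22 − 2.90 − 0.7 × (2.90 − 2.43) = -1.599
ỹ = -1.599 / 0.91 = -1.76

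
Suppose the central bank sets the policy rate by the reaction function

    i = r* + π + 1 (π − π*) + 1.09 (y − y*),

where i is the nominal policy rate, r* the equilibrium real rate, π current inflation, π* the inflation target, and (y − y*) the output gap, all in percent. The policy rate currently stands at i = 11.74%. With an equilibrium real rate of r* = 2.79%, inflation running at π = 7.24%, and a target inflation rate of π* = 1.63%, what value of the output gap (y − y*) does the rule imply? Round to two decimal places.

-3.58%

1.09 (y − y*) = 11.74 − 2.79 − 7.24 − 1 × (7.24 − 1.63) = -3.9
(y − y*) = -3.9 / 1.09 = -3.58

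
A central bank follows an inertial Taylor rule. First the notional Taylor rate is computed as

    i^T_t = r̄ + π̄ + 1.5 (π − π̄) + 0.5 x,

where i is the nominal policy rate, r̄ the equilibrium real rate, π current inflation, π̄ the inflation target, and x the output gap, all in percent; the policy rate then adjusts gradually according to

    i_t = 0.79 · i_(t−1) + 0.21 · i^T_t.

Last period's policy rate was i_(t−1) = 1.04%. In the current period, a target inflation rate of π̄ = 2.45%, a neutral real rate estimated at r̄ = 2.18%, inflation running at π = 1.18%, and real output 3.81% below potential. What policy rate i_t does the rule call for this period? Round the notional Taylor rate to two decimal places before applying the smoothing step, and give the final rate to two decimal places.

Output 3.81% below potential → x = -3.81.
i^T_t = 2.18 + 2.45 + 1.5 × (1.18 − 2.45) + 0.5 × (-3.81)
   = 2.18 + 2.45 − 1.905 − 1.905 = 0.82
i_t = 0.79 × 1.04 + 0.21 × 0.82 = 0.8216 + 0.1722 = 0.99

0.99%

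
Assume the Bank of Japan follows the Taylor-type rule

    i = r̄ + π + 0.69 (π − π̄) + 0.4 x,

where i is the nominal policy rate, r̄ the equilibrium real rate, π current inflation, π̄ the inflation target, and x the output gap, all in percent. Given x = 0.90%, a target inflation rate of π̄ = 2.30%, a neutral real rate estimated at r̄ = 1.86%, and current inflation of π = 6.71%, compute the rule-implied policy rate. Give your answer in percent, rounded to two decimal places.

i = 1.86 + 6.71 + 0.69 × (6.71 − 2.30) + 0.4 × 0.90
   = 1.86 + 6.71 + 3.0429 + 0.36 = 11.97

11.97%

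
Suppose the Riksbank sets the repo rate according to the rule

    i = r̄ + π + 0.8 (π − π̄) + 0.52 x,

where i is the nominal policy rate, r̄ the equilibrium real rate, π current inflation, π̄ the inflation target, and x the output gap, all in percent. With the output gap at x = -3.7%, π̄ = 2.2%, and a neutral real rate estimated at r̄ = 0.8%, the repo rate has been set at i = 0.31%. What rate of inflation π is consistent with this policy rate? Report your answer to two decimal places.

Collecting π: i = r̄ + (1 + 0.8) π − 0.8 π̄ + 0.52 x
1.8 π = 0.31 − 0.8 + 0.8 × 2.2 − 0.52 × (-3.7) = 3.194
π = 3.194 / 1.8 = 1.77

1.77%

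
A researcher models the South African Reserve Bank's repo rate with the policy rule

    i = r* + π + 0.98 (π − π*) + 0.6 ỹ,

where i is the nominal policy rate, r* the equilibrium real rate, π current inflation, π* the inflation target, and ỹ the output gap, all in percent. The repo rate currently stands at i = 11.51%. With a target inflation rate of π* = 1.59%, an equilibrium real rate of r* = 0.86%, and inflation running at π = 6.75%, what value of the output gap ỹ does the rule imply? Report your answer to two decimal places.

0.6 ỹ = 11.51 − 0.86 − 6.75 − 0.98 × (6.75 − 1.59) = -1.1568
ỹ = -1.1568 / 0.6 = -1.93

-1.93%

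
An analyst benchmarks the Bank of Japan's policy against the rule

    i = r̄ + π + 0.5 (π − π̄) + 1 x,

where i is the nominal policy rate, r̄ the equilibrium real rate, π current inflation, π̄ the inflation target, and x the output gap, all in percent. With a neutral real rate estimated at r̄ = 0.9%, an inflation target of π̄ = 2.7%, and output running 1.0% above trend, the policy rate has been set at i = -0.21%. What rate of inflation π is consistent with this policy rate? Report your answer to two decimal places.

-0.51%

Output 1.0% above potential → x = 1.0.
Collecting π: i = r̄ + (1 + 0.5) π − 0.5 π̄ + 1 x
1.5 π = -0.21 − 0.9 + 0.5 × 2.7 − 1 × 1.0 = -0.76
π = -0.76 / 1.5 = -0.51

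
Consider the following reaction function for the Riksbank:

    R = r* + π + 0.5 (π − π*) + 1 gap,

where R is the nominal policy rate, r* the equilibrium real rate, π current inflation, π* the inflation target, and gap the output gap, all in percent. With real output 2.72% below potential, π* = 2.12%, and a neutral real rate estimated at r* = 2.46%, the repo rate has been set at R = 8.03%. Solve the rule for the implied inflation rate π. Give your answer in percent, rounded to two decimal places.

6.23%

Output 2.72% below potential → gap = -2.72.
Collecting π: R = r* + (1 + 0.5) π − 0.5 π* + 1 gap
1.5 π = 8.03 − 2.46 + 0.5 × 2.12 − 1 × (-2.72) = 9.35
π = 9.35 / 1.5 = 6.23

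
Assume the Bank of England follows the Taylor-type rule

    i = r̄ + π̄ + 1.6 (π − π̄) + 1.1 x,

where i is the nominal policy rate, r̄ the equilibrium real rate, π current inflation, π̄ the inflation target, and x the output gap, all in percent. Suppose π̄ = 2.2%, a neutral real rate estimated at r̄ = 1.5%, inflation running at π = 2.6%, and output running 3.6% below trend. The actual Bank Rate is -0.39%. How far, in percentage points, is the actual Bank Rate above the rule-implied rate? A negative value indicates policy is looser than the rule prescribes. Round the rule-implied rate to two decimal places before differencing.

-0.77 pp

Output 3.6% below potential → x = -3.6.
i = 1.5 + 2.2 + 1.6 × (2.6 − 2.2) + 1.1 × (-3.6)
   = 1.5 + 2.2 + 0.64 − 3.96 = 0.38
Deviation = -0.39 − 0.38 = -0.77 pp.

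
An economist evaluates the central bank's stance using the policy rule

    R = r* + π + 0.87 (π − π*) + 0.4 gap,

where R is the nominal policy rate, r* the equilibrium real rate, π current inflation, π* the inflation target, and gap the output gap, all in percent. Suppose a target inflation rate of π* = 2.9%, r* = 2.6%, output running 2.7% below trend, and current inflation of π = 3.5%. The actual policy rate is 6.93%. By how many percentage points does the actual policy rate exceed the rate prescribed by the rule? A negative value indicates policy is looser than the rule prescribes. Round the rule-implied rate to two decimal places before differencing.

1.39 pp

Output 2.7% below potential → gap = -2.7.
R = 2.6 + 3.5 + 0.87 × (3.5 − 2.9) + 0.4 × (-2.7)
   = 2.6 + 3.5 + 0.522 − 1.08 = 5.54
Deviation = 6.93 − 5.54 = 1.39 pp.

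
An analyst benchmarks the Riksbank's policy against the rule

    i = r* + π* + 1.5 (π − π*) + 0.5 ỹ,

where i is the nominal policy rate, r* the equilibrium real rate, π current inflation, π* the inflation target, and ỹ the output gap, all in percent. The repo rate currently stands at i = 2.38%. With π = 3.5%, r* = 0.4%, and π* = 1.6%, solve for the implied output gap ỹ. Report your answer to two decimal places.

-4.94%

0.5 ỹ = 2.38 − 0.4 − 1.6 − 1.5 × (3.5 − 1.6) = -2.47
ỹ = -2.47 / 0.5 = -4.94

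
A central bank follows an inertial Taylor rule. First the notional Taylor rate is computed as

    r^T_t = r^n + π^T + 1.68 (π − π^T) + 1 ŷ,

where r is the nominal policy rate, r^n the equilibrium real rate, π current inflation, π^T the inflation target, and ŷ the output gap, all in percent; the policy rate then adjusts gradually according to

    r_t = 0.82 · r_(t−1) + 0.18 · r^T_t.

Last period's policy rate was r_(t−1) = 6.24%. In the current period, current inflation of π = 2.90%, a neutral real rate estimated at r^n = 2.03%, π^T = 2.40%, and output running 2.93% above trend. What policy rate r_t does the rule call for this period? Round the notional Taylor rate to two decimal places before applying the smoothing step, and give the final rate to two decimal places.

Output 2.93% above potential → ŷ = 2.93.
r^T_t = 2.03 + 2.40 + 1.68 × (2.90 − 2.40) + 1 × 2.93
   = 2.03 + 2.4 + 0.84 + 2.93 = 8.20
r_t = 0.82 × 6.24 + 0.18 × 8.20 = 5.1168 + 1.476 = 6.59

6.59%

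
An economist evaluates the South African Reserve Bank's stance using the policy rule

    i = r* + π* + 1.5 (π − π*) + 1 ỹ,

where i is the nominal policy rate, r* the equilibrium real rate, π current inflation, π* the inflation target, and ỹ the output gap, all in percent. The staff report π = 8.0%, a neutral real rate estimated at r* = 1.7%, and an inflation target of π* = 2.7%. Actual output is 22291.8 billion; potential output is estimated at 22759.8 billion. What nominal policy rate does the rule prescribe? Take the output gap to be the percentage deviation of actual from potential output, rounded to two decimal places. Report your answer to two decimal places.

Output gap = 100 × (22291.8 − 22759.8) / 22759.8 = -2.06%.
i = 1.70 + 2.70 + 1.5 × (8.00 − 2.70) + 1 × (-2.06)
   = 1.70 + 2.7 + 7.95 − 2.06 = 10.29

10.29%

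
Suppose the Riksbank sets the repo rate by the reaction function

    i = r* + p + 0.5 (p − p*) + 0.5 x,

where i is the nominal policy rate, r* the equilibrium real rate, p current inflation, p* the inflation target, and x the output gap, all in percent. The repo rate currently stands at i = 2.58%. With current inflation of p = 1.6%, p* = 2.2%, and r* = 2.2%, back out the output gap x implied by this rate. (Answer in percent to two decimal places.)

-1.84%

0.5 x = 2.58 − 2.2 − 1.6 − 0.5 × (1.6 − 2.2) = -0.92
x = -0.92 / 0.5 = -1.84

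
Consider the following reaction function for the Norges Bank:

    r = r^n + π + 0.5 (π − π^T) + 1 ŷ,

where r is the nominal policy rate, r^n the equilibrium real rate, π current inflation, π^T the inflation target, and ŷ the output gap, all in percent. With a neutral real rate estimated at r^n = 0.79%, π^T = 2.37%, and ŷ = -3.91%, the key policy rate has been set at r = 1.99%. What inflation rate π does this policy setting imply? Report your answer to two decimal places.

4.20%

Collecting π: r = r^n + (1 + 0.5) π − 0.5 π^T + 1 ŷ
1.5 π = 1.99 − 0.79 + 0.5 × 2.37 − 1 × (-3.91) = 6.295
π = 6.295 / 1.5 = 4.20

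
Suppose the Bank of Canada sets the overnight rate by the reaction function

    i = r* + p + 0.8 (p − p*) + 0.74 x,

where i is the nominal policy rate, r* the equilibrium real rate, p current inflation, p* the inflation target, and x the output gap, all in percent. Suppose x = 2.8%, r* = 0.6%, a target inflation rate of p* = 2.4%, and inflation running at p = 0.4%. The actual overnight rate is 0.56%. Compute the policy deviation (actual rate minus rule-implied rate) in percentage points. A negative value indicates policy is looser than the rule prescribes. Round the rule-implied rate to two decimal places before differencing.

-0.91 pp

i = 0.6 + 0.4 + 0.8 × (0.4 − 2.4) + 0.74 × 2.8
   = 0.6 + 0.4 − 1.6 + 2.072 = 1.47
Deviation = 0.56 − 1.47 = -0.91 pp.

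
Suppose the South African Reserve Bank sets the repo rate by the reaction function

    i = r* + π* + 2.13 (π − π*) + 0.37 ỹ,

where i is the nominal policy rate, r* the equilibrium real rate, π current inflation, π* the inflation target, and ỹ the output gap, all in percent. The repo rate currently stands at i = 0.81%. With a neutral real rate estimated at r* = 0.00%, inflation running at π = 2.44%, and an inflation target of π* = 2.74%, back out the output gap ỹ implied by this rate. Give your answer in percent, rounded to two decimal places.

-3.49%

0.37 ỹ = 0.81 − 0.00 − 2.74 − 2.13 × (2.44 − 2.74) = -1.291
ỹ = -1.291 / 0.37 = -3.49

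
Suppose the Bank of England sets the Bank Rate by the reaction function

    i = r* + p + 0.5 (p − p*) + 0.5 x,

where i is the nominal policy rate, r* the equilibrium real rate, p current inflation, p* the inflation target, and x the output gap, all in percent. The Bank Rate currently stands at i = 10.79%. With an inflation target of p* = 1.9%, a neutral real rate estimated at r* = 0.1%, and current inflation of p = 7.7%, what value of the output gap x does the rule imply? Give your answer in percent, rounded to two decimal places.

0.18%

0.5 x = 10.79 − 0.1 − 7.7 − 0.5 × (7.7 − 1.9) = 0.09
x = 0.09 / 0.5 = 0.18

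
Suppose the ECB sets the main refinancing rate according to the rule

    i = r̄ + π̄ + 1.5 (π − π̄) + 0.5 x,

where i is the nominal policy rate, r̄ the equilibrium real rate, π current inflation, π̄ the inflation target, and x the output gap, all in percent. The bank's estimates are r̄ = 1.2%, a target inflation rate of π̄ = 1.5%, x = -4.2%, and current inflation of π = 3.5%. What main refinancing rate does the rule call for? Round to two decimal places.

i = 1.2 + 1.5 + 1.5 × (3.5 − 1.5) + 0.5 × (-4.2)
   = 1.2 + 1.5 + 3 − 2.1 = 3.60

3.60%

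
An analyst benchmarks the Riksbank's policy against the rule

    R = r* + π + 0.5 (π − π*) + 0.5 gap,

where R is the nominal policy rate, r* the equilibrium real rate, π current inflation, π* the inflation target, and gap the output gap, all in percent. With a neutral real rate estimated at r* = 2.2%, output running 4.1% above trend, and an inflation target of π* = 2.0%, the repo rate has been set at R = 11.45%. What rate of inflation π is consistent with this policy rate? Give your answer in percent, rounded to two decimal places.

5.47%

Output 4.1% above potential → gap = 4.1.
Collecting π: R = r* + (1 + 0.5) π − 0.5 π* + 0.5 gap
1.5 π = 11.45 − 2.2 + 0.5 × 2.0 − 0.5 × 4.1 = 8.2
π = 8.2 / 1.5 = 5.47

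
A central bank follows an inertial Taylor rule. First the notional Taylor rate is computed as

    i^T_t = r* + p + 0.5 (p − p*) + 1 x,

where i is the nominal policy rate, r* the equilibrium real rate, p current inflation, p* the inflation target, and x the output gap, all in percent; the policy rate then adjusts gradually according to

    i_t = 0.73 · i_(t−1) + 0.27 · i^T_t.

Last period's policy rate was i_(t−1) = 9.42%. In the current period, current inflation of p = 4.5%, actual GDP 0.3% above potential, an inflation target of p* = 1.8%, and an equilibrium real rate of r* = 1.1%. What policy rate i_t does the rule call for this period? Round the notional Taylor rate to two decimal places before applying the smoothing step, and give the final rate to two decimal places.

Output 0.3% above potential → x = 0.3.
i^T_t = 1.1 + 4.5 + 0.5 × (4.5 − 1.8) + 1 × 0.3
   = 1.1 + 4.5 + 1.35 + 0.3 = 7.25
i_t = 0.73 × 9.42 + 0.27 × 7.25 = 6.8766 + 1.9575 = 8.83

8.83%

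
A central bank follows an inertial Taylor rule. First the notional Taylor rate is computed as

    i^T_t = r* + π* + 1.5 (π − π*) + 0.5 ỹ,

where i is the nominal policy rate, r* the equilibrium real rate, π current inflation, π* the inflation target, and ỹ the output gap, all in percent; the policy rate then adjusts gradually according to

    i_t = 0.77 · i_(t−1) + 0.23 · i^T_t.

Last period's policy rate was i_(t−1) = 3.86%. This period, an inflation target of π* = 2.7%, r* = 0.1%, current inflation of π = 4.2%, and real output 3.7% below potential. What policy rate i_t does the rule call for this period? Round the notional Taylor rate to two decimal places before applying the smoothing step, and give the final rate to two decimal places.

Output 3.7% below potential → ỹ = -3.7.
i^T_t = 0.1 + 2.7 + 1.5 × (4.2 − 2.7) + 0.5 × (-3.7)
   = 0.1 + 2.7 + 2.25 − 1.85 = 3.20
i_t = 0.77 × 3.86 + 0.23 × 3.20 = 2.9722 + 0.736 = 3.71

3.71%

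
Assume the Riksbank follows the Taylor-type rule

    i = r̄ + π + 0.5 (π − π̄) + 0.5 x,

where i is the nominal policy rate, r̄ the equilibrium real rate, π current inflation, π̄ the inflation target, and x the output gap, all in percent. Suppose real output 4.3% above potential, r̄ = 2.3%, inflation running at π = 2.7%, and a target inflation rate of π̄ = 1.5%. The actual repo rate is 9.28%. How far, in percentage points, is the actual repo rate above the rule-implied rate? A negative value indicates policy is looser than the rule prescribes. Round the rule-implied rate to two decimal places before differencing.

1.53 pp

Output 4.3% above potential → x = 4.3.
i = 2.3 + 2.7 + 0.5 × (2.7 − 1.5) + 0.5 × 4.3
   = 2.3 + 2.7 + 0.6 + 2.15 = 7.75
Deviation = 9.28 − 7.75 = 1.53 pp.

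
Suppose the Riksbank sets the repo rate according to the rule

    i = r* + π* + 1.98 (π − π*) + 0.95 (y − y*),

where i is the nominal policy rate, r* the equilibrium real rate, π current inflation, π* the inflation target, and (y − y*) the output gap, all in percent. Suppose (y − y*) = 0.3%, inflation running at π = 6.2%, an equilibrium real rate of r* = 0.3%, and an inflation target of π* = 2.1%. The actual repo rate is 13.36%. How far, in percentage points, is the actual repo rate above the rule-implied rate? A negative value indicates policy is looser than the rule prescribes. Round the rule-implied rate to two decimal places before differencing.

i = 0.3 + 2.1 + 1.98 × (6.2 − 2.1) + 0.95 × 0.3
   = 0.3 + 2.1 + 8.118 + 0.285 = 10.80
Deviation = 13.36 − 10.80 = 2.56 pp.

2.56 pp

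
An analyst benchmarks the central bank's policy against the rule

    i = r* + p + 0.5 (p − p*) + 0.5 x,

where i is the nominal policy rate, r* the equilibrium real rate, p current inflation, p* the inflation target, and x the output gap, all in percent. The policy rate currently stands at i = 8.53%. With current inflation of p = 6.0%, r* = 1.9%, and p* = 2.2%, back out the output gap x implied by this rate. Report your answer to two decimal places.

0.5 x = 8.53 − 1.9 − 6.0 − 0.5 × (6.0 − 2.2) = -1.27
x = -1.27 / 0.5 = -2.54

-2.54%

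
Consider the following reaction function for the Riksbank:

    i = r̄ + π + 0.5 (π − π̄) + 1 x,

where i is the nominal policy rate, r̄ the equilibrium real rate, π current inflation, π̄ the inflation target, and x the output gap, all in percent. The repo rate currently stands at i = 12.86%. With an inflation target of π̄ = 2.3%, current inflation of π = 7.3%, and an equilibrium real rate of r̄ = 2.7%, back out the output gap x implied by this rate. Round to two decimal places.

1 x = 12.86 − 2.7 − 7.3 − 0.5 × (7.3 − 2.3) = 0.36
x = 0.36 / 1 = 0.36

0.36%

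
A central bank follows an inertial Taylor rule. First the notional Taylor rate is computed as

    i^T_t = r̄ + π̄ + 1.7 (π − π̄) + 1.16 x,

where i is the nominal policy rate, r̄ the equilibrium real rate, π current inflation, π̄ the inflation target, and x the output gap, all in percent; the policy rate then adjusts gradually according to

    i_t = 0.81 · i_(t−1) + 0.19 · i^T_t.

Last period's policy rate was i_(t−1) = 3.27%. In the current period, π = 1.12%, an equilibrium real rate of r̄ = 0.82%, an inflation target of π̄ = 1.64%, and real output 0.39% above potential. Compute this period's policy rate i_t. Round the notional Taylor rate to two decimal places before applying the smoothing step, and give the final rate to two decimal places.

3.03%

Output 0.39% above potential → x = 0.39.
i^T_t = 0.82 + 1.64 + 1.7 × (1.12 − 1.64) + 1.16 × 0.39
   = 0.82 + 1.64 − 0.884 + 0.4524 = 2.03
i_t = 0.81 × 3.27 + 0.19 × 2.03 = 2.6487 + 0.3857 = 3.03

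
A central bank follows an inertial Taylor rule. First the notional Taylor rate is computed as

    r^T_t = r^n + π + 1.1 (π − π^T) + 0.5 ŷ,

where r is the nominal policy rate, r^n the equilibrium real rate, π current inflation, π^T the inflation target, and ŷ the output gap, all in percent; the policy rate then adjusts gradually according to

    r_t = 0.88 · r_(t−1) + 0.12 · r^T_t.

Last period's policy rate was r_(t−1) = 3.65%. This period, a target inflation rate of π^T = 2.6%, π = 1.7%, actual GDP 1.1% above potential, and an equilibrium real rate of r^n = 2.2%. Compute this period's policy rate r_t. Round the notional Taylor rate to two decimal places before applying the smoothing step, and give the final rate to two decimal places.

3.63%

Output 1.1% above potential → ŷ = 1.1.
r^T_t = 2.2 + 1.7 + 1.1 × (1.7 − 2.6) + 0.5 × 1.1
   = 2.2 + 1.7 − 0.99 + 0.55 = 3.46
r_t = 0.88 × 3.65 + 0.12 × 3.46 = 3.212 + 0.4152 = 3.63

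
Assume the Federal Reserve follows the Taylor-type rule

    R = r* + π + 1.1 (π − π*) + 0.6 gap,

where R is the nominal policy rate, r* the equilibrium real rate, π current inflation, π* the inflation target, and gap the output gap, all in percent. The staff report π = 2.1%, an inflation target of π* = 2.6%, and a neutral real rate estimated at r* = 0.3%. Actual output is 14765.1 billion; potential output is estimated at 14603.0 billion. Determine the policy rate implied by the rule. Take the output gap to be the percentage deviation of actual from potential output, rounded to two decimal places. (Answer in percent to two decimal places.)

2.52%

Output gap = 100 × (14765.1 − 14603.0) / 14603.0 = 1.11%.
R = 0.30 + 2.10 + 1.1 × (2.10 − 2.60) + 0.6 × 1.11
   = 0.30 + 2.1 − 0.55 + 0.666 = 2.52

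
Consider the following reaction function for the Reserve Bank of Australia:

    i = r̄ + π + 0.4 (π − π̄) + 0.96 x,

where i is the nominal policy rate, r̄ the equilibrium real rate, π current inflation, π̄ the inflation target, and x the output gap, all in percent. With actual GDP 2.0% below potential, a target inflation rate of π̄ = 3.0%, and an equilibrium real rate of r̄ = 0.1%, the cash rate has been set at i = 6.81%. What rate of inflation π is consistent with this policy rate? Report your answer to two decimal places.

Output 2.0% below potential → x = -2.0.
Collecting π: i = r̄ + (1 + 0.4) π − 0.4 π̄ + 0.96 x
1.4 π = 6.81 − 0.1 + 0.4 × 3.0 − 0.96 × (-2.0) = 9.83
π = 9.83 / 1.4 = 7.02

7.02%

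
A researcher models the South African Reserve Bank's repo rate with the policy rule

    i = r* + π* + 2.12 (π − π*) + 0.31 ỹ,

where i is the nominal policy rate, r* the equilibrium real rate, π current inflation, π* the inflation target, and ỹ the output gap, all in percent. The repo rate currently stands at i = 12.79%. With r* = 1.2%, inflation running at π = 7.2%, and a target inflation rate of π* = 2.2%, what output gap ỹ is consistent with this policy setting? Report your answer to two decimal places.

-3.90%

0.31 ỹ = 12.79 − 1.2 − 2.2 − 2.12 × (7.2 − 2.2) = -1.21
ỹ = -1.21 / 0.31 = -3.90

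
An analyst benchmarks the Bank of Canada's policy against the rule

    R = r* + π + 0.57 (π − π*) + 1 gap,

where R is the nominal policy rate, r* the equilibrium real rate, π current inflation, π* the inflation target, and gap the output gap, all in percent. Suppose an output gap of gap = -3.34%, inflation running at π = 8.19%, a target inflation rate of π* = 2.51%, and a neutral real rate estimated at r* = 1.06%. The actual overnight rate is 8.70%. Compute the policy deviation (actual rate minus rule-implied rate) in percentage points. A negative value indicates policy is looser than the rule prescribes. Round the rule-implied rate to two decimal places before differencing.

R = 1.06 + 8.19 + 0.57 × (8.19 − 2.51) + 1 × (-3.34)
   = 1.06 + 8.19 + 3.2376 − 3.34 = 9.15
Deviation = 8.70 − 9.15 = -0.45 pp.

-0.45 pp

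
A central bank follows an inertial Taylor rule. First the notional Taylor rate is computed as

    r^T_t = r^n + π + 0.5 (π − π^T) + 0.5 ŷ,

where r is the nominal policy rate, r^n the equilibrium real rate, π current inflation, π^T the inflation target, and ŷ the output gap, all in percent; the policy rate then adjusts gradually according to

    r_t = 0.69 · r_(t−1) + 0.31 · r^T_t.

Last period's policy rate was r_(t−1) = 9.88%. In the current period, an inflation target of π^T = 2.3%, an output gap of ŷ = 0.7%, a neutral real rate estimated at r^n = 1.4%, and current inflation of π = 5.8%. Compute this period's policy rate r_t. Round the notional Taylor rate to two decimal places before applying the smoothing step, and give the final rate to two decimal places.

r^T_t = 1.4 + 5.8 + 0.5 × (5.8 − 2.3) + 0.5 × 0.7
   = 1.4 + 5.8 + 1.75 + 0.35 = 9.30
r_t = 0.69 × 9.88 + 0.31 × 9.30 = 6.8172 + 2.883 = 9.70

9.70%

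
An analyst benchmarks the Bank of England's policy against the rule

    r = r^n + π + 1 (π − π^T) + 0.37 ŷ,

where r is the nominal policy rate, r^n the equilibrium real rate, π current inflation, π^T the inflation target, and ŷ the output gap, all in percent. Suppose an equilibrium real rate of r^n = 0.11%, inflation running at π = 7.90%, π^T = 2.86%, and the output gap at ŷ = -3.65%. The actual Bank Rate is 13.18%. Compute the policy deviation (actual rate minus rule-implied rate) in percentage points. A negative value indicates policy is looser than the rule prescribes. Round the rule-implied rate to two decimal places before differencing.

1.48 pp

r = 0.11 + 7.90 + 1 × (7.90 − 2.86) + 0.37 × (-3.65)
   = 0.11 + 7.9 + 5.04 − 1.3505 = 11.70
Deviation = 13.18 − 11.70 = 1.48 pp.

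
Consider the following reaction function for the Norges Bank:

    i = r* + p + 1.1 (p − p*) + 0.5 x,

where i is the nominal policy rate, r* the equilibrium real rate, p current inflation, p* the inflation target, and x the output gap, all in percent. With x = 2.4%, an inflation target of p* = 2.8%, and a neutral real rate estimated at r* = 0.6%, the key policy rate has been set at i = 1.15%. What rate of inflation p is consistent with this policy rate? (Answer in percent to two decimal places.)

Collecting p: i = r* + (1 + 1.1) p − 1.1 p* + 0.5 x
2.1 p = 1.15 − 0.6 + 1.1 × 2.8 − 0.5 × 2.4 = 2.43
p = 2.43 / 2.1 = 1.16

1.16%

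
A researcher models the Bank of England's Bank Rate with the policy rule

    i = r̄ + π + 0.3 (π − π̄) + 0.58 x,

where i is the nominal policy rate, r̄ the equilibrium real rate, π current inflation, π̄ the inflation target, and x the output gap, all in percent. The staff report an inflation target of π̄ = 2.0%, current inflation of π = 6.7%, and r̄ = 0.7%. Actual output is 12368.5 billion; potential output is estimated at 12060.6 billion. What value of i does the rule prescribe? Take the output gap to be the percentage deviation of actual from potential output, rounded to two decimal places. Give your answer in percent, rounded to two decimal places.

Output gap = 100 × (12368.5 − 12060.6) / 12060.6 = 2.55%.
i = 0.70 + 6.70 + 0.3 × (6.70 − 2.00) + 0.58 × 2.55
   = 0.70 + 6.7 + 1.41 + 1.479 = 10.29

10.29%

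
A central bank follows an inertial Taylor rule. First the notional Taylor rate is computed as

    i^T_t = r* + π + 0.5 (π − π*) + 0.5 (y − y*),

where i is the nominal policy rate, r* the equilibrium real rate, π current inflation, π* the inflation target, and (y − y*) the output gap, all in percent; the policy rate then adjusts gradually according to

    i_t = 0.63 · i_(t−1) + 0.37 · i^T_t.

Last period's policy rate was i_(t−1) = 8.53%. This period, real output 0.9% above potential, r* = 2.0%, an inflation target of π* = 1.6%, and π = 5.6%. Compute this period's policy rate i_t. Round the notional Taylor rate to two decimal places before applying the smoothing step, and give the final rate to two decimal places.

Output 0.9% above potential → (y − y*) = 0.9.
i^T_t = 2.0 + 5.6 + 0.5 × (5.6 − 1.6) + 0.5 × 0.9
   = 2.0 + 5.6 + 2 + 0.45 = 10.05
i_t = 0.63 × 8.53 + 0.37 × 10.05 = 5.3739 + 3.7185 = 9.09

9.09%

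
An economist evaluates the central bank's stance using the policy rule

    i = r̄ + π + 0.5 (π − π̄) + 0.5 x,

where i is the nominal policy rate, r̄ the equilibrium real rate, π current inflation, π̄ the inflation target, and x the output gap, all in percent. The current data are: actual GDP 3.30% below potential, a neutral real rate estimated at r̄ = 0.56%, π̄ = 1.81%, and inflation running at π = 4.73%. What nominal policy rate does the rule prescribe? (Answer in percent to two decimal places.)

Output 3.30% below potential → x = -3.30.
i = 0.56 + 4.73 + 0.5 × (4.73 − 1.81) + 0.5 × (-3.30)
   = 0.56 + 4.73 + 1.46 − 1.65 = 5.10

5.10%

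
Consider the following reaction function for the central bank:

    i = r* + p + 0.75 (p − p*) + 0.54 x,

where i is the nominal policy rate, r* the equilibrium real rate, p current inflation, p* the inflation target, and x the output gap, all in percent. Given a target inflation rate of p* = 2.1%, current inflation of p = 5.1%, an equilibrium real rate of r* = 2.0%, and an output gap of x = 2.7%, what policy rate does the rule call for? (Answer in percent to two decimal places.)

i = 2.0 + 5.1 + 0.75 × (5.1 − 2.1) + 0.54 × 2.7
   = 2.0 + 5.1 + 2.25 + 1.458 = 10.81

10.81%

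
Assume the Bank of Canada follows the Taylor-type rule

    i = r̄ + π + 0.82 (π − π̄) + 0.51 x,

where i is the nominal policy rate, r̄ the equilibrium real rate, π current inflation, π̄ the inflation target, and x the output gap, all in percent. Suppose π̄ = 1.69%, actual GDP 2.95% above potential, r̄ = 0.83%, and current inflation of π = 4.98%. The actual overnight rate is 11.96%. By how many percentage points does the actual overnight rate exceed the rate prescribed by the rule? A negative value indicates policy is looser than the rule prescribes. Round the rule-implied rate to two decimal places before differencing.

1.95 pp

Output 2.95% above potential → x = 2.95.
i = 0.83 + 4.98 + 0.82 × (4.98 − 1.69) + 0.51 × 2.95
   = 0.83 + 4.98 + 2.6978 + 1.5045 = 10.01
Deviation = 11.96 − 10.01 = 1.95 pp.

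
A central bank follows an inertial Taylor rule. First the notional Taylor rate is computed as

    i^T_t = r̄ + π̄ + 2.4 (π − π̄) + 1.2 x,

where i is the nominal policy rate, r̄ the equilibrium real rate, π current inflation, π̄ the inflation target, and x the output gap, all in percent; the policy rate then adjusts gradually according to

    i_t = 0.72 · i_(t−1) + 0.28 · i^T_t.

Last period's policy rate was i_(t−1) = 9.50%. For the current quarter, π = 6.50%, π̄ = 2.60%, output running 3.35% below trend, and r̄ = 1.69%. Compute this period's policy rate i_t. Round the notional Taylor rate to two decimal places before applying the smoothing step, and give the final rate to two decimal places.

9.54%

Output 3.35% below potential → x = -3.35.
i^T_t = 1.69 + 2.60 + 2.4 × (6.50 − 2.60) + 1.2 × (-3.35)
   = 1.69 + 2.6 + 9.36 − 4.02 = 9.63
i_t = 0.72 × 9.50 + 0.28 × 9.63 = 6.84 + 2.6964 = 9.54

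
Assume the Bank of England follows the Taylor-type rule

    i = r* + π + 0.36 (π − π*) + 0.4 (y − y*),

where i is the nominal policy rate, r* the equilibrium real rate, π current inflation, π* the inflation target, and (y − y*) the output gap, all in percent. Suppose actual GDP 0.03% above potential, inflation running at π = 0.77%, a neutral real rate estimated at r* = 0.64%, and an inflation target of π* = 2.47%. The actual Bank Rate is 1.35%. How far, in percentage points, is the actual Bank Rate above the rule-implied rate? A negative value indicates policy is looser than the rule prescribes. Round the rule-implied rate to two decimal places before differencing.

Output 0.03% above potential → (y − y*) = 0.03.
i = 0.64 + 0.77 + 0.36 × (0.77 − 2.47) + 0.4 × 0.03
   = 0.64 + 0.77 − 0.612 + 0.012 = 0.81
Deviation = 1.35 − 0.81 = 0.54 pp.

0.54 pp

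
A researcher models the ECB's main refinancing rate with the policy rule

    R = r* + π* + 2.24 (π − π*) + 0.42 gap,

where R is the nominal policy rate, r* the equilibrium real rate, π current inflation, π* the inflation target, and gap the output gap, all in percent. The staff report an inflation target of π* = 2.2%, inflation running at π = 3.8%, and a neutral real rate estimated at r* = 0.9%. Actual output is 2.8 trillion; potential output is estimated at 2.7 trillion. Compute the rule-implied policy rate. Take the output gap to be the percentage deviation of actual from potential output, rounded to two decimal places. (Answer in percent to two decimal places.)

Output gap = 100 × (2.8 − 2.7) / 2.7 = 3.70%.
R = 0.90 + 2.20 + 2.24 × (3.80 − 2.20) + 0.42 × 3.70
   = 0.90 + 2.2 + 3.584 + 1.554 = 8.24

8.24%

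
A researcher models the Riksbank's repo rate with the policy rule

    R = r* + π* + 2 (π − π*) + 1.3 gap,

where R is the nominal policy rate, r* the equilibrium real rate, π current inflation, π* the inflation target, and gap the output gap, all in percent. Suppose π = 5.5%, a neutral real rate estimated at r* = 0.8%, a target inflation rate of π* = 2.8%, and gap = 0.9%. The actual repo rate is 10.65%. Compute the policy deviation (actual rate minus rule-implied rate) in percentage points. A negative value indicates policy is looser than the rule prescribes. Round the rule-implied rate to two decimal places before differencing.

0.48 pp

R = 0.8 + 2.8 + 2 × (5.5 − 2.8) + 1.3 × 0.9
   = 0.8 + 2.8 + 5.4 + 1.17 = 10.17
Deviation = 10.65 − 10.17 = 0.48 pp.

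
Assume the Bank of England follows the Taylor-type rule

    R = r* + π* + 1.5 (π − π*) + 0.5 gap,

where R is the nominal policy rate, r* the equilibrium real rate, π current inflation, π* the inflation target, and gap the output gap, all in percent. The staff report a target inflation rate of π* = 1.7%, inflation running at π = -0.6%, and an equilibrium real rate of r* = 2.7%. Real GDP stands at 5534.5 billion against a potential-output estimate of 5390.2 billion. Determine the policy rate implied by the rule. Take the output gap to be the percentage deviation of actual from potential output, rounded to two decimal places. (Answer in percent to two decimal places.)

Output gap = 100 × (5534.5 − 5390.2) / 5390.2 = 2.68%.
R = 2.70 + 1.70 + 1.5 × (-0.60 − 1.70) + 0.5 × 2.68
   = 2.70 + 1.7 − 3.45 + 1.34 = 2.29

2.29%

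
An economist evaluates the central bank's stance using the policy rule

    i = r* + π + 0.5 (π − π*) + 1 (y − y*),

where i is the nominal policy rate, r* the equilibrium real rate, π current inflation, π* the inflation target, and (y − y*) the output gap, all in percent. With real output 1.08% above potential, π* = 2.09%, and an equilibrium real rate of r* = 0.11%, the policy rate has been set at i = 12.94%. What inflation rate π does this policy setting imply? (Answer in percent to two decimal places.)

Output 1.08% above potential → (y − y*) = 1.08.
Collecting π: i = r* + (1 + 0.5) π − 0.5 π* + 1 (y − y*)
1.5 π = 12.94 − 0.11 + 0.5 × 2.09 − 1 × 1.08 = 12.795
π = 12.795 / 1.5 = 8.53

8.53%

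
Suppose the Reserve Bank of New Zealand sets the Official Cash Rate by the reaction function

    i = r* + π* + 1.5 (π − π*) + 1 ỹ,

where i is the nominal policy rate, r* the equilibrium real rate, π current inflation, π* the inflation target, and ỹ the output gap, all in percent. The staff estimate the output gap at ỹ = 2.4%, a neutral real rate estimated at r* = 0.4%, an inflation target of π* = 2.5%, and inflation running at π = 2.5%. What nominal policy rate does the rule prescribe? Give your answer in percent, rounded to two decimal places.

i = 0.4 + 2.5 + 1.5 × (2.5 − 2.5) + 1 × 2.4
   = 0.4 + 2.5 + 0 + 2.4 = 5.30

5.30%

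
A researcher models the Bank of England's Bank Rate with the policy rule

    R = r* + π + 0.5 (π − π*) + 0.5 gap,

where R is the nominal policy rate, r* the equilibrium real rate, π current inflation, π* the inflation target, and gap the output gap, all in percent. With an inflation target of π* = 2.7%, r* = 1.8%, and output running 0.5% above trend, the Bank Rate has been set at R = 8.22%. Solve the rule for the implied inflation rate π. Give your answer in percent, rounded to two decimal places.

Output 0.5% above potential → gap = 0.5.
Collecting π: R = r* + (1 + 0.5) π − 0.5 π* + 0.5 gap
1.5 π = 8.22 − 1.8 + 0.5 × 2.7 − 0.5 × 0.5 = 7.52
π = 7.52 / 1.5 = 5.01

5.01%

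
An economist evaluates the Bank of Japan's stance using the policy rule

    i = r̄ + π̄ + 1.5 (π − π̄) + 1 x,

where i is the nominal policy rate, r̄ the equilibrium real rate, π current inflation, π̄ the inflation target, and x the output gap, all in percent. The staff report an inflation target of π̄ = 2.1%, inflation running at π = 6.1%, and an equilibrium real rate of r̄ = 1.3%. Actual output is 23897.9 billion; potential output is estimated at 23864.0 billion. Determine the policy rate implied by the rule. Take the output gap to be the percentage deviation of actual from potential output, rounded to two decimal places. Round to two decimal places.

9.54%

Output gap = 100 × (23897.9 − 23864.0) / 23864.0 = 0.14%.
i = 1.30 + 2.10 + 1.5 × (6.10 − 2.10) + 1 × 0.14
   = 1.30 + 2.1 + 6 + 0.14 = 9.54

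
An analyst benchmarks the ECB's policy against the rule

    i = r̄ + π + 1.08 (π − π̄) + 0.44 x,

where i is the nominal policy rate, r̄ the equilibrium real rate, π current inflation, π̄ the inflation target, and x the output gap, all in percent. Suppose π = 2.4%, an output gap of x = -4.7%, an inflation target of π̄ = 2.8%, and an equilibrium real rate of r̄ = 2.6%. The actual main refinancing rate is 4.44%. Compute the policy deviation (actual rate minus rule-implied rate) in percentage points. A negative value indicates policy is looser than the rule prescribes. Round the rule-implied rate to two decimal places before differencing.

i = 2.6 + 2.4 + 1.08 × (2.4 − 2.8) + 0.44 × (-4.7)
   = 2.6 + 2.4 − 0.432 − 2.068 = 2.50
Deviation = 4.44 − 2.50 = 1.94 pp.

1.94 pp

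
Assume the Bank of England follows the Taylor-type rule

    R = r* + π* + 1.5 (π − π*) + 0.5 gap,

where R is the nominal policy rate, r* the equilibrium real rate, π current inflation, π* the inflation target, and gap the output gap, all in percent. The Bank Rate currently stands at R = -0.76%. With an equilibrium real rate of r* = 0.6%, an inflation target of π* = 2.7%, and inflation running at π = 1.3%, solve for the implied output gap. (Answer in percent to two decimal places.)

0.5 gap = -0.76 − 0.6 − 2.7 − 1.5 × (1.3 − 2.7) = -1.96
gap = -1.96 / 0.5 = -3.92

-3.92%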